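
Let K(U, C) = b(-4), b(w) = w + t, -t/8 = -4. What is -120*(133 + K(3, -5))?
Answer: -19320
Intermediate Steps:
t = 32 (t = -8*(-4) = 32)
b(w) = 32 + w (b(w) = w + 32 = 32 + w)
K(U, C) = 28 (K(U, C) = 32 - 4 = 28)
-120*(133 + K(3, -5)) = -120*(133 + 28) = -120*161 = -19320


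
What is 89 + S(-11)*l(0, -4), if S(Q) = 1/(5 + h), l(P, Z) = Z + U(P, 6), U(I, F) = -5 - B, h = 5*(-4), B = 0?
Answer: 448/5 ≈ 89.600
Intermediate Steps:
h = -20
U(I, F) = -5 (U(I, F) = -5 - 1*0 = -5 + 0 = -5)
l(P, Z) = -5 + Z (l(P, Z) = Z - 5 = -5 + Z)
S(Q) = -1/15 (S(Q) = 1/(5 - 20) = 1/(-15) = -1/15)
89 + S(-11)*l(0, -4) = 89 - (-5 - 4)/15 = 89 - 1/15*(-9) = 89 + ⅗ = 448/5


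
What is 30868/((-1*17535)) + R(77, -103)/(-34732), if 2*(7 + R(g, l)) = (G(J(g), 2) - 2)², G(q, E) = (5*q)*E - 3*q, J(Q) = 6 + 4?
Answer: -1112525551/609025620 ≈ -1.8267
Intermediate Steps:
J(Q) = 10
G(q, E) = -3*q + 5*E*q (G(q, E) = 5*E*q - 3*q = -3*q + 5*E*q)
R(g, l) = 2305 (R(g, l) = -7 + (10*(-3 + 5*2) - 2)²/2 = -7 + (10*(-3 + 10) - 2)²/2 = -7 + (10*7 - 2)²/2 = -7 + (70 - 2)²/2 = -7 + (½)*68² = -7 + (½)*4624 = -7 + 2312 = 2305)
30868/((-1*17535)) + R(77, -103)/(-34732) = 30868/((-1*17535)) + 2305/(-34732) = 30868/(-17535) + 2305*(-1/34732) = 30868*(-1/17535) - 2305/34732 = -30868/17535 - 2305/34732 = -1112525551/609025620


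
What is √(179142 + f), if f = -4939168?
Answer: I*√4760026 ≈ 2181.8*I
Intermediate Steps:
√(179142 + f) = √(179142 - 4939168) = √(-4760026) = I*√4760026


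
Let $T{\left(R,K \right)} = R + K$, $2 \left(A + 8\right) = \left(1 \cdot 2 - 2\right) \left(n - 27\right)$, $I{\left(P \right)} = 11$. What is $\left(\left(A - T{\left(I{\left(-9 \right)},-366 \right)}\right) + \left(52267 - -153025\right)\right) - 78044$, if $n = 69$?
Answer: $127595$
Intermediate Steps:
$A = -8$ ($A = -8 + \frac{\left(1 \cdot 2 - 2\right) \left(69 - 27\right)}{2} = -8 + \frac{\left(2 - 2\right) 42}{2} = -8 + \frac{0 \cdot 42}{2} = -8 + \frac{1}{2} \cdot 0 = -8 + 0 = -8$)
$T{\left(R,K \right)} = K + R$
$\left(\left(A - T{\left(I{\left(-9 \right)},-366 \right)}\right) + \left(52267 - -153025\right)\right) - 78044 = \left(\left(-8 - \left(-366 + 11\right)\right) + \left(52267 - -153025\right)\right) - 78044 = \left(\left(-8 - -355\right) + \left(52267 + 153025\right)\right) - 78044 = \left(\left(-8 + 355\right) + 205292\right) - 78044 = \left(347 + 205292\right) - 78044 = 205639 - 78044 = 127595$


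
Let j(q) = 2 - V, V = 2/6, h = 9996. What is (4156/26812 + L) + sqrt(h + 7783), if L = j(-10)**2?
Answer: 176926/60327 + sqrt(17779) ≈ 136.27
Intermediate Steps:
V = 1/3 (V = 2*(1/6) = 1/3 ≈ 0.33333)
j(q) = 5/3 (j(q) = 2 - 1*1/3 = 2 - 1/3 = 5/3)
L = 25/9 (L = (5/3)**2 = 25/9 ≈ 2.7778)
(4156/26812 + L) + sqrt(h + 7783) = (4156/26812 + 25/9) + sqrt(9996 + 7783) = (4156*(1/26812) + 25/9) + sqrt(17779) = (1039/6703 + 25/9) + sqrt(17779) = 176926/60327 + sqrt(17779)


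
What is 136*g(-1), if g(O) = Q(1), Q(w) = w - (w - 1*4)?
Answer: 544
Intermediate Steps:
Q(w) = 4 (Q(w) = w - (w - 4) = w - (-4 + w) = w + (4 - w) = 4)
g(O) = 4
136*g(-1) = 136*4 = 544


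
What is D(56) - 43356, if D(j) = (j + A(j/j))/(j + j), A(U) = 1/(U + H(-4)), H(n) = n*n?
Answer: -82548871/1904 ≈ -43356.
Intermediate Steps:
H(n) = n**2
A(U) = 1/(16 + U) (A(U) = 1/(U + (-4)**2) = 1/(U + 16) = 1/(16 + U))
D(j) = (1/17 + j)/(2*j) (D(j) = (j + 1/(16 + j/j))/(j + j) = (j + 1/(16 + 1))/((2*j)) = (j + 1/17)*(1/(2*j)) = (1/17 + j)*(1/(2*j)) = (1/17 + j)/(2*j))
D(56) - 43356 = (1/34)*(1 + 17*56)/56 - 43356 = (1/34)*(1/56)*(1 + 952) - 43356 = (1/34)*(1/56)*953 - 43356 = 953/1904 - 43356 = -82548871/1904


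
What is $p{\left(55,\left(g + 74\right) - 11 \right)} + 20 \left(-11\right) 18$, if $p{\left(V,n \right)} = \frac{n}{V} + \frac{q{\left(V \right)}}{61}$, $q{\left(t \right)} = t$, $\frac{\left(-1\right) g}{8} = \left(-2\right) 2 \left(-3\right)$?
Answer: $- \frac{1207708}{305} \approx -3959.7$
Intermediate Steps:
$g = -96$ ($g = - 8 \left(-2\right) 2 \left(-3\right) = - 8 \left(\left(-4\right) \left(-3\right)\right) = \left(-8\right) 12 = -96$)
$p{\left(V,n \right)} = \frac{V}{61} + \frac{n}{V}$ ($p{\left(V,n \right)} = \frac{n}{V} + \frac{V}{61} = \frac{V}{61} + \frac{n}{V}$)
$p{\left(55,\left(g + 74\right) - 11 \right)} + 20 \left(-11\right) 18 = \left(\frac{1}{61} \cdot 55 + \frac{\left(-96 + 74\right) - 11}{55}\right) + 20 \left(-11\right) 18 = \left(\frac{55}{61} + \left(-22 - 11\right) \frac{1}{55}\right) - 3960 = \left(\frac{55}{61} - \frac{3}{5}\right) - 3960 = \frac{92}{305} - 3960 = - \frac{1207708}{305}$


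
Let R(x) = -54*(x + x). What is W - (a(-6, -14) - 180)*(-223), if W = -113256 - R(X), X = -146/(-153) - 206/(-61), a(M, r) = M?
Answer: -159974070/1037 ≈ -1.5427e+5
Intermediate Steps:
X = 40424/9333 (X = -146*(-1/153) - 206*(-1/61) = 146/153 + 206/61 = 40424/9333 ≈ 4.3313)
R(x) = -108*x
W = -116961384/1037 (W = -113256 - (-108)*40424/9333 = -113256 - 1*(-485088/1037) = -113256 + 485088/1037 = -116961384/1037 ≈ -1.1279e+5)
W - (a(-6, -14) - 180)*(-223) = -116961384/1037 - (-6 - 180)*(-223) = -116961384/1037 - (-186)*(-223) = -116961384/1037 - 1*41478 = -116961384/1037 - 41478 = -159974070/1037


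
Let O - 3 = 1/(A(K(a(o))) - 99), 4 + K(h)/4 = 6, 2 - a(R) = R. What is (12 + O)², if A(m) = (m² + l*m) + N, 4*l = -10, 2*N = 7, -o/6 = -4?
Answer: 2380849/10609 ≈ 224.42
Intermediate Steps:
o = 24 (o = -6*(-4) = 24)
a(R) = 2 - R
K(h) = 8 (K(h) = -16 + 4*6 = -16 + 24 = 8)
N = 7/2 (N = (½)*7 = 7/2 ≈ 3.5000)
l = -5/2 (l = (¼)*(-10) = -5/2 ≈ -2.5000)
A(m) = 7/2 + m² - 5*m/2 (A(m) = (m² - 5*m/2) + 7/2 = 7/2 + m² - 5*m/2)
O = 307/103 (O = 3 + 1/((7/2 + 8² - 5/2*8) - 99) = 3 + 1/((7/2 + 64 - 20) - 99) = 3 + 1/(95/2 - 99) = 3 + 1/(-103/2) = 3 - 2/103 = 307/103 ≈ 2.9806)
(12 + O)² = (12 + 307/103)² = (1543/103)² = 2380849/10609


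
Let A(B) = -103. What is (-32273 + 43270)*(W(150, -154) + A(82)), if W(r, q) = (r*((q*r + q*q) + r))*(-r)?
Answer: -189534427691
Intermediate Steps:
W(r, q) = -r²*(r + q² + q*r) (W(r, q) = (r*((q*r + q²) + r))*(-r) = (r*((q² + q*r) + r))*(-r) = (r*(r + q² + q*r))*(-r) = -r²*(r + q² + q*r))
(-32273 + 43270)*(W(150, -154) + A(82)) = (-32273 + 43270)*(150²*(-1*150 - 1*(-154)² - 1*(-154)*150) - 103) = 10997*(22500*(-150 - 1*23716 + 23100) - 103) = 10997*(22500*(-150 - 23716 + 23100) - 103) = 10997*(22500*(-766) - 103) = 10997*(-17235000 - 103) = 10997*(-17235103) = -189534427691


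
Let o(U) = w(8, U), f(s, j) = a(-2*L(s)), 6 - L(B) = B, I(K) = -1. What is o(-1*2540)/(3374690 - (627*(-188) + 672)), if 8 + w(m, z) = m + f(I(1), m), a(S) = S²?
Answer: 14/249421 ≈ 5.6130e-5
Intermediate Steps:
L(B) = 6 - B
f(s, j) = (-12 + 2*s)² (f(s, j) = (-2*(6 - s))² = (-12 + 2*s)²)
w(m, z) = 188 + m (w(m, z) = -8 + (m + 4*(-6 - 1)²) = -8 + (m + 4*(-7)²) = -8 + (m + 4*49) = -8 + (m + 196) = -8 + (196 + m) = 188 + m)
o(U) = 196 (o(U) = 188 + 8 = 196)
o(-1*2540)/(3374690 - (627*(-188) + 672)) = 196/(3374690 - (627*(-188) + 672)) = 196/(3374690 - (-117876 + 672)) = 196/(3374690 - 1*(-117204)) = 196/(3374690 + 117204) = 196/3491894 = 196*(1/3491894) = 14/249421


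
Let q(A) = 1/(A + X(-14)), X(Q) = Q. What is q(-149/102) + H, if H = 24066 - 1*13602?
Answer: 16501626/1577 ≈ 10464.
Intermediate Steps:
q(A) = 1/(-14 + A) (q(A) = 1/(A - 14) = 1/(-14 + A))
H = 10464 (H = 24066 - 13602 = 10464)
q(-149/102) + H = 1/(-14 - 149/102) + 10464 = 1/(-1577/102) + 10464 = -102/1577 + 10464 = 16501626/1577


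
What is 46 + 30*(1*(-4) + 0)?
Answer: -74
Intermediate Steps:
46 + 30*(1*(-4) + 0) = 46 + 30*(-4 + 0) = 46 + 30*(-4) = 46 - 120 = -74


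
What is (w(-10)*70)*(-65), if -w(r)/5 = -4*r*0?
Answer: 0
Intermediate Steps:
w(r) = 0 (w(r) = -5*(-4*r)*0 = -5*0 = 0)
(w(-10)*70)*(-65) = (0*70)*(-65) = 0*(-65) = 0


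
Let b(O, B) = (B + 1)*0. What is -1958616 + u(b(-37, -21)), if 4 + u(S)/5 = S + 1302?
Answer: -1952126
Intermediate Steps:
b(O, B) = 0 (b(O, B) = (1 + B)*0 = 0)
u(S) = 6490 + 5*S (u(S) = -20 + 5*(S + 1302) = -20 + 5*(1302 + S) = -20 + (6510 + 5*S) = 6490 + 5*S)
-1958616 + u(b(-37, -21)) = -1958616 + (6490 + 5*0) = -1958616 + (6490 + 0) = -1958616 + 6490 = -1952126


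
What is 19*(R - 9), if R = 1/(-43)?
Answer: -7372/43 ≈ -171.44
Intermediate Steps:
R = -1/43 ≈ -0.023256
19*(R - 9) = 19*(-1/43 - 9) = 19*(-388/43) = -7372/43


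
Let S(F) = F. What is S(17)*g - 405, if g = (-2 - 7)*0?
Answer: -405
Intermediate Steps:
g = 0 (g = -9*0 = 0)
S(17)*g - 405 = 17*0 - 405 = 0 - 405 = -405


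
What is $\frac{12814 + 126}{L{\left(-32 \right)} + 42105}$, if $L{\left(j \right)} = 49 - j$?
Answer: $\frac{6470}{21093} \approx 0.30674$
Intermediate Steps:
$\frac{12814 + 126}{L{\left(-32 \right)} + 42105} = \frac{12814 + 126}{\left(49 - -32\right) + 42105} = \frac{12940}{\left(49 + 32\right) + 42105} = \frac{12940}{81 + 42105} = \frac{12940}{42186} = 12940 \cdot \frac{1}{42186} = \frac{6470}{21093}$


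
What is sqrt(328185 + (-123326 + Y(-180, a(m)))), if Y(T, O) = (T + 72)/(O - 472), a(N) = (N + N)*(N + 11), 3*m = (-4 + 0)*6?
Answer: sqrt(3462120610)/130 ≈ 452.61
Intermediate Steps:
m = -8 (m = ((-4 + 0)*6)/3 = (-4*6)/3 = (1/3)*(-24) = -8)
a(N) = 2*N*(11 + N) (a(N) = (2*N)*(11 + N) = 2*N*(11 + N))
Y(T, O) = (72 + T)/(-472 + O)
sqrt(328185 + (-123326 + Y(-180, a(m)))) = sqrt(328185 + (-123326 + (72 - 180)/(-472 + 2*(-8)*(11 - 8)))) = sqrt(328185 + (-123326 - 108/(-472 + 2*(-8)*3))) = sqrt(328185 + (-123326 - 108/(-472 - 48))) = sqrt(328185 + (-123326 - 108/(-520))) = sqrt(328185 + (-123326 - 1/520*(-108))) = sqrt(328185 + (-123326 + 27/130)) = sqrt(328185 - 16032353/130) = sqrt(26631697/130) = sqrt(3462120610)/130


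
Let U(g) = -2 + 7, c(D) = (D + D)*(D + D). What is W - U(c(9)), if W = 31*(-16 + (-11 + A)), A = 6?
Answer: -656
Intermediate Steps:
c(D) = 4*D² (c(D) = (2*D)*(2*D) = 4*D²)
U(g) = 5
W = -651 (W = 31*(-16 + (-11 + 6)) = 31*(-16 - 5) = 31*(-21) = -651)
W - U(c(9)) = -651 - 1*5 = -651 - 5 = -656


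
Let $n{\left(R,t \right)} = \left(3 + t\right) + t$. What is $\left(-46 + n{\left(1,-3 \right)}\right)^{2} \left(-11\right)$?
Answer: $-26411$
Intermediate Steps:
$n{\left(R,t \right)} = 3 + 2 t$
$\left(-46 + n{\left(1,-3 \right)}\right)^{2} \left(-11\right) = \left(-46 + \left(3 + 2 \left(-3\right)\right)\right)^{2} \left(-11\right) = \left(-46 + \left(3 - 6\right)\right)^{2} \left(-11\right) = \left(-46 - 3\right)^{2} \left(-11\right) = \left(-49\right)^{2} \left(-11\right) = 2401 \left(-11\right) = -26411$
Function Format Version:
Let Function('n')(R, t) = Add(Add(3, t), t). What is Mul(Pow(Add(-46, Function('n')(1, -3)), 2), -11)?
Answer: -26411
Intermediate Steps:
Function('n')(R, t) = Add(3, Mul(2, t))
Mul(Pow(Add(-46, Function('n')(1, -3)), 2), -11) = Mul(Pow(Add(-46, Add(3, Mul(2, -3))), 2), -11) = Mul(Pow(Add(-46, Add(3, -6)), 2), -11) = Mul(Pow(Add(-46, -3), 2), -11) = Mul(Pow(-49, 2), -11) = Mul(2401, -11) = -26411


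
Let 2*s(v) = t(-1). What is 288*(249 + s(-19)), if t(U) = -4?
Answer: 71136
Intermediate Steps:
s(v) = -2 (s(v) = (1/2)*(-4) = -2)
288*(249 + s(-19)) = 288*(249 - 2) = 288*247 = 71136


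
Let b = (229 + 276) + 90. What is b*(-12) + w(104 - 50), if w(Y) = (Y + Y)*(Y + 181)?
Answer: 18240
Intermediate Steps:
b = 595 (b = 505 + 90 = 595)
w(Y) = 2*Y*(181 + Y) (w(Y) = (2*Y)*(181 + Y) = 2*Y*(181 + Y))
b*(-12) + w(104 - 50) = 595*(-12) + 2*(104 - 50)*(181 + (104 - 50)) = -7140 + 2*54*(181 + 54) = -7140 + 2*54*235 = -7140 + 25380 = 18240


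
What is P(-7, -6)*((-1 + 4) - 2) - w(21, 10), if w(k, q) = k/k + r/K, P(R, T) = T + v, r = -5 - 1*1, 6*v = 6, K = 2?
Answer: -3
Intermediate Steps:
v = 1 (v = (1/6)*6 = 1)
r = -6 (r = -5 - 1 = -6)
P(R, T) = 1 + T (P(R, T) = T + 1 = 1 + T)
w(k, q) = -2 (w(k, q) = k/k - 6/2 = 1 - 6*1/2 = 1 - 3 = -2)
P(-7, -6)*((-1 + 4) - 2) - w(21, 10) = (1 - 6)*((-1 + 4) - 2) - 1*(-2) = -5*(3 - 2) + 2 = -5*1 + 2 = -5 + 2 = -3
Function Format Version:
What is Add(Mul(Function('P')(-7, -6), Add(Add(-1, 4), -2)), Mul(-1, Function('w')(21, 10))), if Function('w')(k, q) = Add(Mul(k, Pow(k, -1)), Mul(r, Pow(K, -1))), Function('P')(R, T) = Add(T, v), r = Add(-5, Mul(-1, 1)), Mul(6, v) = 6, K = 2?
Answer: -3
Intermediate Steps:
v = 1 (v = Mul(Rational(1, 6), 6) = 1)
r = -6 (r = Add(-5, -1) = -6)
Function('P')(R, T) = Add(1, T) (Function('P')(R, T) = Add(T, 1) = Add(1, T))
Function('w')(k, q) = -2 (Function('w')(k, q) = Add(Mul(k, Pow(k, -1)), Mul(-6, Pow(2, -1))) = Add(1, Mul(-6, Rational(1, 2))) = Add(1, -3) = -2)
Add(Mul(Function('P')(-7, -6), Add(Add(-1, 4), -2)), Mul(-1, Function('w')(21, 10))) = Add(Mul(Add(1, -6), Add(Add(-1, 4), -2)), Mul(-1, -2)) = Add(Mul(-5, Add(3, -2)), 2) = Add(Mul(-5, 1), 2) = Add(-5, 2) = -3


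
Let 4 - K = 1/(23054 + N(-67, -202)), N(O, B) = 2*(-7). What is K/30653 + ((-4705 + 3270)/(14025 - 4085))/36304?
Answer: 14394284461/113775382586880 ≈ 0.00012651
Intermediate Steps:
N(O, B) = -14
K = 92159/23040 (K = 4 - 1/(23054 - 14) = 4 - 1/23040 = 92159/23040 ≈ 4.0000)
K/30653 + ((-4705 + 3270)/(14025 - 4085))/36304 = (92159/23040)/30653 + ((-4705 + 3270)/(14025 - 4085))/36304 = (92159/23040)*(1/30653) - 1435/9940*(1/36304) = 92159/706245120 - 1435*1/9940*(1/36304) = 92159/706245120 - 41/284*1/36304 = 92159/706245120 - 41/10310336 = 14394284461/113775382586880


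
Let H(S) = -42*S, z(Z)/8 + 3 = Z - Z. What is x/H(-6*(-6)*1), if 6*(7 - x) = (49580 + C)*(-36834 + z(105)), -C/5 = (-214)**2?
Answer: 1102054193/1512 ≈ 7.2887e+5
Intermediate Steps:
C = -228980 (C = -5*(-214)**2 = -5*45796 = -228980)
z(Z) = -24 (z(Z) = -24 + 8*(Z - Z) = -24 + 8*0 = -24 + 0 = -24)
x = -1102054193 (x = 7 - (49580 - 228980)*(-36834 - 24)/6 = 7 - (-29900)*(-36858) = 7 - 1/6*6612325200 = 7 - 1102054200 = -1102054193)
x/H(-6*(-6)*1) = -1102054193/((-42*(-6*(-6)))) = -1102054193/((-1512)) = -1102054193/((-42*36)) = -1102054193/(-1512) = -1102054193*(-1/1512) = 1102054193/1512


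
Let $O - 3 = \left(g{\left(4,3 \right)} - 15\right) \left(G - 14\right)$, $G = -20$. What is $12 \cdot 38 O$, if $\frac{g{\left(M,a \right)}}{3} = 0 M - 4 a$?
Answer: $792072$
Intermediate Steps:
$g{\left(M,a \right)} = - 12 a$ ($g{\left(M,a \right)} = 3 \left(0 M - 4 a\right) = 3 \left(0 - 4 a\right) = 3 \left(- 4 a\right) = - 12 a$)
$O = 1737$ ($O = 3 + \left(\left(-12\right) 3 - 15\right) \left(-20 - 14\right) = 3 + \left(-36 - 15\right) \left(-34\right) = 3 - -1734 = 3 + 1734 = 1737$)
$12 \cdot 38 O = 12 \cdot 38 \cdot 1737 = 456 \cdot 1737 = 792072$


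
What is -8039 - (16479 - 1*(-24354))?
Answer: -48872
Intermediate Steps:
-8039 - (16479 - 1*(-24354)) = -8039 - (16479 + 24354) = -8039 - 1*40833 = -8039 - 40833 = -48872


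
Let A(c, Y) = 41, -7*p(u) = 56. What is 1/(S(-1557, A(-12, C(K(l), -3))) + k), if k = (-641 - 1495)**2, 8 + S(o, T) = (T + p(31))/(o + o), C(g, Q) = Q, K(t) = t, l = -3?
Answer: 1038/4735862533 ≈ 2.1918e-7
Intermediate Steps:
p(u) = -8 (p(u) = -1/7*56 = -8)
S(o, T) = -8 + (-8 + T)/(2*o) (S(o, T) = -8 + (T - 8)/(o + o) = -8 + (-8 + T)/((2*o)) = -8 + (-8 + T)*(1/(2*o)) = -8 + (-8 + T)/(2*o))
k = 4562496 (k = (-2136)**2 = 4562496)
1/(S(-1557, A(-12, C(K(l), -3))) + k) = 1/((1/2)*(-8 + 41 - 16*(-1557))/(-1557) + 4562496) = 1/((1/2)*(-1/1557)*(-8 + 41 + 24912) + 4562496) = 1/((1/2)*(-1/1557)*24945 + 4562496) = 1/(-8315/1038 + 4562496) = 1/(4735862533/1038) = 1038/4735862533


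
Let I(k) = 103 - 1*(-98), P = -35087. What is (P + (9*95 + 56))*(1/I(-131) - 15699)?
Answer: 35947433216/67 ≈ 5.3653e+8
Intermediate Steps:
I(k) = 201 (I(k) = 103 + 98 = 201)
(P + (9*95 + 56))*(1/I(-131) - 15699) = (-35087 + (9*95 + 56))*(1/201 - 15699) = (-35087 + (855 + 56))*(1/201 - 15699) = (-35087 + 911)*(-3155498/201) = -34176*(-3155498/201) = 35947433216/67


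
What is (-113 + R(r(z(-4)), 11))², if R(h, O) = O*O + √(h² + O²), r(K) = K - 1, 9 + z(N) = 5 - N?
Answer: (8 + √122)² ≈ 362.73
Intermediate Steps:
z(N) = -4 - N (z(N) = -9 + (5 - N) = -4 - N)
r(K) = -1 + K
R(h, O) = O² + √(O² + h²)
(-113 + R(r(z(-4)), 11))² = (-113 + (11² + √(11² + (-1 + (-4 - 1*(-4)))²)))² = (-113 + (121 + √(121 + (-1 + (-4 + 4))²)))² = (-113 + (121 + √(121 + (-1 + 0)²)))² = (-113 + (121 + √(121 + (-1)²)))² = (-113 + (121 + √(121 + 1)))² = (-113 + (121 + √122))² = (8 + √122)²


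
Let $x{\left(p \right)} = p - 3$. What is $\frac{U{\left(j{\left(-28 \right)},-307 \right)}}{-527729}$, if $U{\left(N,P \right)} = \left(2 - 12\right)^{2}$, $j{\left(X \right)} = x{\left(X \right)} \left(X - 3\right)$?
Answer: $- \frac{100}{527729} \approx -0.00018949$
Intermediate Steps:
$x{\left(p \right)} = -3 + p$
$j{\left(X \right)} = \left(-3 + X\right)^{2}$ ($j{\left(X \right)} = \left(-3 + X\right) \left(X - 3\right) = \left(-3 + X\right) \left(-3 + X\right) = \left(-3 + X\right)^{2}$)
$U{\left(N,P \right)} = 100$ ($U{\left(N,P \right)} = \left(-10\right)^{2} = 100$)
$\frac{U{\left(j{\left(-28 \right)},-307 \right)}}{-527729} = \frac{100}{-527729} = 100 \left(- \frac{1}{527729}\right) = - \frac{100}{527729}$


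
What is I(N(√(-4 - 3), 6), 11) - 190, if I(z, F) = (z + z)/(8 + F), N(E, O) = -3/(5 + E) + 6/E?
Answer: 2*(-12665*√7 + 63154*I)/(133*(√7 - 5*I)) ≈ -190.05 - 0.2126*I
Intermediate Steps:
I(z, F) = 2*z/(8 + F) (I(z, F) = (2*z)/(8 + F) = 2*z/(8 + F))
I(N(√(-4 - 3), 6), 11) - 190 = 2*(3*(10 + √(-4 - 3))/((√(-4 - 3))*(5 + √(-4 - 3))))/(8 + 11) - 190 = 2*(3*(10 + √(-7))/((√(-7))*(5 + √(-7))))/19 - 190 = 2*(3*(10 + I*√7)/(((I*√7))*(5 + I*√7)))*(1/19) - 190 = 2*(3*(-I*√7/7)*(10 + I*√7)/(5 + I*√7))*(1/19) - 190 = 2*(-3*I*√7*(10 + I*√7)/(7*(5 + I*√7)))*(1/19) - 190 = -6*I*√7*(10 + I*√7)/(133*(5 + I*√7)) - 190 = -190 - 6*I*√7*(10 + I*√7)/(133*(5 + I*√7))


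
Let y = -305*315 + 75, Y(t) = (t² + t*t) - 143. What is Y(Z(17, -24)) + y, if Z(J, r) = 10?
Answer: -95943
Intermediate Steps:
Y(t) = -143 + 2*t² (Y(t) = (t² + t²) - 143 = 2*t² - 143 = -143 + 2*t²)
y = -96000 (y = -96075 + 75 = -96000)
Y(Z(17, -24)) + y = (-143 + 2*10²) - 96000 = (-143 + 2*100) - 96000 = (-143 + 200) - 96000 = 57 - 96000 = -95943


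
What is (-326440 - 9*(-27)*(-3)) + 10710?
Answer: -316459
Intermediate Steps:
(-326440 - 9*(-27)*(-3)) + 10710 = (-326440 + 243*(-3)) + 10710 = (-326440 - 729) + 10710 = -327169 + 10710 = -316459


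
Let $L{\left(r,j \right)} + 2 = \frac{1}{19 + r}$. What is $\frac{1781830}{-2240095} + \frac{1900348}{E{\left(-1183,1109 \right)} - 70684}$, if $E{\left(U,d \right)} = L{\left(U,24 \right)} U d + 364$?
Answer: $- \frac{68695325178010}{1332261592953577} \approx -0.051563$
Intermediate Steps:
$L{\left(r,j \right)} = -2 + \frac{1}{19 + r}$
$E{\left(U,d \right)} = 364 + \frac{U d \left(-37 - 2 U\right)}{19 + U}$ ($E{\left(U,d \right)} = \frac{-37 - 2 U}{19 + U} U d + 364 = \frac{U \left(-37 - 2 U\right)}{19 + U} d + 364 = \frac{U d \left(-37 - 2 U\right)}{19 + U} + 364 = 364 + \frac{U d \left(-37 - 2 U\right)}{19 + U}$)
$\frac{1781830}{-2240095} + \frac{1900348}{E{\left(-1183,1109 \right)} - 70684} = \frac{1781830}{-2240095} + \frac{1900348}{\frac{6916 + 364 \left(-1183\right) - \left(-1183\right) 1109 \left(37 + 2 \left(-1183\right)\right)}{19 - 1183} - 70684} = 1781830 \left(- \frac{1}{2240095}\right) + \frac{1900348}{\frac{6916 - 430612 - \left(-1183\right) 1109 \left(37 - 2366\right)}{-1164} - 70684} = - \frac{356366}{448019} + \frac{1900348}{- \frac{6916 - 430612 - \left(-1183\right) 1109 \left(-2329\right)}{1164} - 70684} = - \frac{356366}{448019} + \frac{1900348}{- \frac{6916 - 430612 - 3055524563}{1164} - 70684} = - \frac{356366}{448019} + \frac{1900348}{\left(- \frac{1}{1164}\right) \left(-3055948259\right) - 70684} = - \frac{356366}{448019} + \frac{1900348}{\frac{3055948259}{1164} - 70684} = - \frac{356366}{448019} + \frac{1900348}{\frac{2973672083}{1164}} = - \frac{356366}{448019} + 1900348 \cdot \frac{1164}{2973672083} = - \frac{356366}{448019} + \frac{2212005072}{2973672083} = - \frac{68695325178010}{1332261592953577}$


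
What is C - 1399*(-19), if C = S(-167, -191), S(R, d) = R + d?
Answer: 26223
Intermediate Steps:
C = -358 (C = -167 - 191 = -358)
C - 1399*(-19) = -358 - 1399*(-19) = -358 - 1*(-26581) = -358 + 26581 = 26223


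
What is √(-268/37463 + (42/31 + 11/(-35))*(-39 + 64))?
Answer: √1718736652836609/8129471 ≈ 5.0997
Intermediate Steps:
√(-268/37463 + (42/31 + 11/(-35))*(-39 + 64)) = √(-268*1/37463 + (42*(1/31) + 11*(-1/35))*25) = √(-268/37463 + (42/31 - 11/35)*25) = √(-268/37463 + (1129/1085)*25) = √(-268/37463 + 5645/217) = √(211420479/8129471) = √1718736652836609/8129471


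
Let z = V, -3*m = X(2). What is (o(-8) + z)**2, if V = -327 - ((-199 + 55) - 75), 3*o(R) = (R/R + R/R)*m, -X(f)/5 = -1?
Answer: 964324/81 ≈ 11905.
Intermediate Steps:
X(f) = 5 (X(f) = -5*(-1) = 5)
m = -5/3 (m = -1/3*5 = -5/3 ≈ -1.6667)
o(R) = -10/9 (o(R) = ((R/R + R/R)*(-5/3))/3 = ((1 + 1)*(-5/3))/3 = (2*(-5/3))/3 = (1/3)*(-10/3) = -10/9)
V = -108 (V = -327 - (-144 - 75) = -327 - 1*(-219) = -327 + 219 = -108)
z = -108
(o(-8) + z)**2 = (-10/9 - 108)**2 = (-982/9)**2 = 964324/81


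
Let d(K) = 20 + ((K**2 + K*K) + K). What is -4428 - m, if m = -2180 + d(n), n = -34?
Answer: -4546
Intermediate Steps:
d(K) = 20 + K + 2*K**2 (d(K) = 20 + ((K**2 + K**2) + K) = 20 + (2*K**2 + K) = 20 + (K + 2*K**2) = 20 + K + 2*K**2)
m = 118 (m = -2180 + (20 - 34 + 2*(-34)**2) = -2180 + (20 - 34 + 2*1156) = -2180 + (20 - 34 + 2312) = -2180 + 2298 = 118)
-4428 - m = -4428 - 1*118 = -4428 - 118 = -4546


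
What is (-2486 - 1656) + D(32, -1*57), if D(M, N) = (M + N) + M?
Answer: -4135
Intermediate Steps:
D(M, N) = N + 2*M
(-2486 - 1656) + D(32, -1*57) = (-2486 - 1656) + (-1*57 + 2*32) = -4142 + (-57 + 64) = -4142 + 7 = -4135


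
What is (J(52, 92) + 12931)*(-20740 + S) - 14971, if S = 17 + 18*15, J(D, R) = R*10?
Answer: -283309474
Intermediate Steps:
J(D, R) = 10*R
S = 287 (S = 17 + 270 = 287)
(J(52, 92) + 12931)*(-20740 + S) - 14971 = (10*92 + 12931)*(-20740 + 287) - 14971 = (920 + 12931)*(-20453) - 14971 = 13851*(-20453) - 14971 = -283294503 - 14971 = -283309474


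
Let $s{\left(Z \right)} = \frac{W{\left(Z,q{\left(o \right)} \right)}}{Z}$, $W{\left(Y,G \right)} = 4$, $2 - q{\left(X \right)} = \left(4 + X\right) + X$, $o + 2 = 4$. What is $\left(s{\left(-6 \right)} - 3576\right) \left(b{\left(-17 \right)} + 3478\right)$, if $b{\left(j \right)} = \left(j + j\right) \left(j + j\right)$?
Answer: $- \frac{49722820}{3} \approx -1.6574 \cdot 10^{7}$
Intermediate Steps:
$o = 2$ ($o = -2 + 4 = 2$)
$b{\left(j \right)} = 4 j^{2}$ ($b{\left(j \right)} = 2 j 2 j = 4 j^{2}$)
$q{\left(X \right)} = -2 - 2 X$ ($q{\left(X \right)} = 2 - \left(\left(4 + X\right) + X\right) = 2 - \left(4 + 2 X\right) = -2 - 2 X$)
$s{\left(Z \right)} = \frac{4}{Z}$
$\left(s{\left(-6 \right)} - 3576\right) \left(b{\left(-17 \right)} + 3478\right) = \left(\frac{4}{-6} - 3576\right) \left(4 \left(-17\right)^{2} + 3478\right) = \left(4 \left(- \frac{1}{6}\right) - 3576\right) \left(4 \cdot 289 + 3478\right) = \left(- \frac{2}{3} - 3576\right) \left(1156 + 3478\right) = \left(- \frac{10730}{3}\right) 4634 = - \frac{49722820}{3}$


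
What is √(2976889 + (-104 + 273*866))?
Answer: √3213203 ≈ 1792.5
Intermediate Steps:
√(2976889 + (-104 + 273*866)) = √(2976889 + (-104 + 236418)) = √(2976889 + 236314) = √3213203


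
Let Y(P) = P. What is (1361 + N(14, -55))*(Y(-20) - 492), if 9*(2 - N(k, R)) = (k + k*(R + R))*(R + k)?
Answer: 25753088/9 ≈ 2.8615e+6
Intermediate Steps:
N(k, R) = 2 - (R + k)*(k + 2*R*k)/9 (N(k, R) = 2 - (k + k*(R + R))*(R + k)/9 = 2 - (k + k*(2*R))*(R + k)/9 = 2 - (k + 2*R*k)*(R + k)/9 = 2 - (R + k)*(k + 2*R*k)/9)
(1361 + N(14, -55))*(Y(-20) - 492) = (1361 + (2 - ⅑*14² - 2/9*(-55)*14² - 2/9*14*(-55)² - ⅑*(-55)*14))*(-20 - 492) = (1361 + (2 - ⅑*196 - 2/9*(-55)*196 - 2/9*14*3025 + 770/9))*(-512) = (1361 + (2 - 196/9 + 21560/9 - 84700/9 + 770/9))*(-512) = (1361 - 62548/9)*(-512) = -50299/9*(-512) = 25753088/9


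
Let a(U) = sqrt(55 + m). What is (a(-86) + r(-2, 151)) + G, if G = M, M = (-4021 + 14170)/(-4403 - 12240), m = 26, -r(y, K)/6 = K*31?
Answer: -27487980/979 ≈ -28078.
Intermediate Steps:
r(y, K) = -186*K (r(y, K) = -6*K*31 = -186*K)
M = -597/979 (M = 10149/(-16643) = 10149*(-1/16643) = -597/979 ≈ -0.60981)
a(U) = 9 (a(U) = sqrt(55 + 26) = sqrt(81) = 9)
G = -597/979 ≈ -0.60981
(a(-86) + r(-2, 151)) + G = (9 - 186*151) - 597/979 = (9 - 28086) - 597/979 = -28077 - 597/979 = -27487980/979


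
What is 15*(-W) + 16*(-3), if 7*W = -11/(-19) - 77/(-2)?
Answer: -35043/266 ≈ -131.74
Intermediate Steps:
W = 1485/266 (W = (-11/(-19) - 77/(-2))/7 = (-11*(-1/19) - 77*(-½))/7 = (11/19 + 77/2)/7 = (⅐)*(1485/38) = 1485/266 ≈ 5.5827)
15*(-W) + 16*(-3) = 15*(-1*1485/266) + 16*(-3) = 15*(-1485/266) - 48 = -22275/266 - 48 = -35043/266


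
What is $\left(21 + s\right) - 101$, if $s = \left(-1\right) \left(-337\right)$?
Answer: $257$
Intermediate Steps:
$s = 337$
$\left(21 + s\right) - 101 = \left(21 + 337\right) - 101 = 358 - 101 = 257$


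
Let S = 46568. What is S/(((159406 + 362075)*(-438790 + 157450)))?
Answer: -11642/36678366135 ≈ -3.1741e-7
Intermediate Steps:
S/(((159406 + 362075)*(-438790 + 157450))) = 46568/(((159406 + 362075)*(-438790 + 157450))) = 46568/((521481*(-281340))) = 46568/(-146713464540) = 46568*(-1/146713464540) = -11642/36678366135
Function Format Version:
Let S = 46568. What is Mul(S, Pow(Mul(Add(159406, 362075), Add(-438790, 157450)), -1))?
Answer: Rational(-11642, 36678366135) ≈ -3.1741e-7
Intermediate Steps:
Mul(S, Pow(Mul(Add(159406, 362075), Add(-438790, 157450)), -1)) = Mul(46568, Pow(Mul(Add(159406, 362075), Add(-438790, 157450)), -1)) = Mul(46568, Pow(Mul(521481, -281340), -1)) = Mul(46568, Pow(-146713464540, -1)) = Mul(46568, Rational(-1, 146713464540)) = Rational(-11642, 36678366135)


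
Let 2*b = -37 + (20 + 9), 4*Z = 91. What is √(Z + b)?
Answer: 5*√3/2 ≈ 4.3301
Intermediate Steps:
Z = 91/4 (Z = (¼)*91 = 91/4 ≈ 22.750)
b = -4 (b = (-37 + (20 + 9))/2 = (-37 + 29)/2 = (½)*(-8) = -4)
√(Z + b) = √(91/4 - 4) = √(75/4) = 5*√3/2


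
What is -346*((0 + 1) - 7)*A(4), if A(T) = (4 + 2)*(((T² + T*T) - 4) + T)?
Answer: 398592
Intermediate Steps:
A(T) = -24 + 6*T + 12*T² (A(T) = 6*(((T² + T²) - 4) + T) = 6*((2*T² - 4) + T) = 6*((-4 + 2*T²) + T) = 6*(-4 + T + 2*T²) = -24 + 6*T + 12*T²)
-346*((0 + 1) - 7)*A(4) = -346*((0 + 1) - 7)*(-24 + 6*4 + 12*4²) = -346*(1 - 7)*(-24 + 24 + 12*16) = -(-2076)*(-24 + 24 + 192) = -(-2076)*192 = -346*(-1152) = 398592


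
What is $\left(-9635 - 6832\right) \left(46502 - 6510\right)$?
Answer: $-658548264$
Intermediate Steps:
$\left(-9635 - 6832\right) \left(46502 - 6510\right) = \left(-16467\right) 39992 = -658548264$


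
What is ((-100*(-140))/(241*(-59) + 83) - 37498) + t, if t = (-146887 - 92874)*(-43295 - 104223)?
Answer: 62497068410150/1767 ≈ 3.5369e+10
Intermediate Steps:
t = 35369063198 (t = -239761*(-147518) = 35369063198)
((-100*(-140))/(241*(-59) + 83) - 37498) + t = ((-100*(-140))/(241*(-59) + 83) - 37498) + 35369063198 = (14000/(-14219 + 83) - 37498) + 35369063198 = (14000/(-14136) - 37498) + 35369063198 = (14000*(-1/14136) - 37498) + 35369063198 = (-1750/1767 - 37498) + 35369063198 = -66260716/1767 + 35369063198 = 62497068410150/1767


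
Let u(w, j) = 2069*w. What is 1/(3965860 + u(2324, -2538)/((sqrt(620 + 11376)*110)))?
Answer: 35978182773500/142684434489094746079 - 66114895*sqrt(2999)/142684434489094746079 ≈ 2.5213e-7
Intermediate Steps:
1/(3965860 + u(2324, -2538)/((sqrt(620 + 11376)*110))) = 1/(3965860 + (2069*2324)/((sqrt(620 + 11376)*110))) = 1/(3965860 + 4808356/((sqrt(11996)*110))) = 1/(3965860 + 4808356/(((2*sqrt(2999))*110))) = 1/(3965860 + 4808356/((220*sqrt(2999)))) = 1/(3965860 + 4808356*(sqrt(2999)/659780)) = 1/(3965860 + 1202089*sqrt(2999)/164945)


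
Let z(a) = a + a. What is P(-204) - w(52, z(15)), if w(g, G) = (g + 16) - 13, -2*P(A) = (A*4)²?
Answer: -332983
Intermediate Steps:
z(a) = 2*a
P(A) = -8*A² (P(A) = -16*A²/2 = -8*A²)
w(g, G) = 3 + g (w(g, G) = (16 + g) - 13 = 3 + g)
P(-204) - w(52, z(15)) = -8*(-204)² - (3 + 52) = -8*41616 - 1*55 = -332928 - 55 = -332983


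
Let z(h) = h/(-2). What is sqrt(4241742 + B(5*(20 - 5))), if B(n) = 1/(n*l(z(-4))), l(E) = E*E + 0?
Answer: 7*sqrt(77909547)/30 ≈ 2059.6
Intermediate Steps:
z(h) = -h/2 (z(h) = h*(-1/2) = -h/2)
l(E) = E**2 (l(E) = E**2 + 0 = E**2)
B(n) = 1/(4*n) (B(n) = 1/(n*(-1/2*(-4))**2) = 1/(n*2**2) = 1/(n*4) = 1/(4*n))
sqrt(4241742 + B(5*(20 - 5))) = sqrt(4241742 + 1/(4*((5*(20 - 5))))) = sqrt(4241742 + 1/(4*((5*15)))) = sqrt(4241742 + (1/4)/75) = sqrt(4241742 + (1/4)*(1/75)) = sqrt(4241742 + 1/300) = sqrt(1272522601/300) = 7*sqrt(77909547)/30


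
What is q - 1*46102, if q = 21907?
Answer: -24195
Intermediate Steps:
q - 1*46102 = 21907 - 1*46102 = 21907 - 46102 = -24195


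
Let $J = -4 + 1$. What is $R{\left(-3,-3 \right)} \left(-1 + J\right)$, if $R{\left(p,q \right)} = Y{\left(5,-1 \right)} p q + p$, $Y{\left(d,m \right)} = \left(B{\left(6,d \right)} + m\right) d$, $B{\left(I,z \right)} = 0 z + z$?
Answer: $-708$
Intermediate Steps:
$B{\left(I,z \right)} = z$ ($B{\left(I,z \right)} = 0 + z = z$)
$Y{\left(d,m \right)} = d \left(d + m\right)$ ($Y{\left(d,m \right)} = \left(d + m\right) d = d \left(d + m\right)$)
$J = -3$
$R{\left(p,q \right)} = p + 20 p q$ ($R{\left(p,q \right)} = 5 \left(5 - 1\right) p q + p = 5 \cdot 4 p q + p = 20 p q + p = p + 20 p q$)
$R{\left(-3,-3 \right)} \left(-1 + J\right) = - 3 \left(1 + 20 \left(-3\right)\right) \left(-1 - 3\right) = - 3 \left(1 - 60\right) \left(-4\right) = \left(-3\right) \left(-59\right) \left(-4\right) = 177 \left(-4\right) = -708$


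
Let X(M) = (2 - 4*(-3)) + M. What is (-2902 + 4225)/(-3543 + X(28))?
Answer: -147/389 ≈ -0.37789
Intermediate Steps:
X(M) = 14 + M (X(M) = (2 + 12) + M = 14 + M)
(-2902 + 4225)/(-3543 + X(28)) = (-2902 + 4225)/(-3543 + (14 + 28)) = 1323/(-3543 + 42) = 1323/(-3501) = 1323*(-1/3501) = -147/389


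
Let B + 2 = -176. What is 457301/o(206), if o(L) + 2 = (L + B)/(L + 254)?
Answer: -52589615/223 ≈ -2.3583e+5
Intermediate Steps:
B = -178 (B = -2 - 176 = -178)
o(L) = -2 + (-178 + L)/(254 + L) (o(L) = -2 + (L - 178)/(L + 254) = -2 + (-178 + L)/(254 + L))
457301/o(206) = 457301/(((-686 - 1*206)/(254 + 206))) = 457301/(((-686 - 206)/460)) = 457301/(((1/460)*(-892))) = 457301/(-223/115) = 457301*(-115/223) = -52589615/223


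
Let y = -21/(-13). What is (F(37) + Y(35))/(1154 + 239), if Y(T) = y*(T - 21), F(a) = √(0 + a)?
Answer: 42/2587 + √37/1393 ≈ 0.020602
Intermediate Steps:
y = 21/13 (y = -21*(-1/13) = 21/13 ≈ 1.6154)
F(a) = √a
Y(T) = -441/13 + 21*T/13 (Y(T) = 21*(T - 21)/13 = 21*(-21 + T)/13 = -441/13 + 21*T/13)
(F(37) + Y(35))/(1154 + 239) = (√37 + (-441/13 + (21/13)*35))/(1154 + 239) = (√37 + (-441/13 + 735/13))/1393 = (√37 + 294/13)*(1/1393) = (294/13 + √37)*(1/1393) = 42/2587 + √37/1393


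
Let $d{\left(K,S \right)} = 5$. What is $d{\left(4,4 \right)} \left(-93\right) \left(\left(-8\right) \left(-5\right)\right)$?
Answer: $-18600$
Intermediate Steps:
$d{\left(4,4 \right)} \left(-93\right) \left(\left(-8\right) \left(-5\right)\right) = 5 \left(-93\right) \left(\left(-8\right) \left(-5\right)\right) = \left(-465\right) 40 = -18600$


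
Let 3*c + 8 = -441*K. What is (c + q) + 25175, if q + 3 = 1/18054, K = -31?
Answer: 536679223/18054 ≈ 29726.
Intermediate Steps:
q = -54161/18054 (q = -3 + 1/18054 = -54161/18054 ≈ -2.9999)
c = 13663/3 (c = -8/3 + (-441*(-31))/3 = -8/3 + (1/3)*13671 = -8/3 + 4557 = 13663/3 ≈ 4554.3)
(c + q) + 25175 = (13663/3 - 54161/18054) + 25175 = 82169773/18054 + 25175 = 536679223/18054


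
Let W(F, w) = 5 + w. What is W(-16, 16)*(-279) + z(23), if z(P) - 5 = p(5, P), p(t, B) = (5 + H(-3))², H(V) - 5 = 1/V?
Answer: -51845/9 ≈ -5760.6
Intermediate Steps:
H(V) = 5 + 1/V
p(t, B) = 841/9 (p(t, B) = (5 + (5 + 1/(-3)))² = (5 + (5 - ⅓))² = (5 + 14/3)² = (29/3)² = 841/9)
z(P) = 886/9 (z(P) = 5 + 841/9 = 886/9)
W(-16, 16)*(-279) + z(23) = (5 + 16)*(-279) + 886/9 = 21*(-279) + 886/9 = -5859 + 886/9 = -51845/9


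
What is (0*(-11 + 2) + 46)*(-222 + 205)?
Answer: -782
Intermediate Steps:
(0*(-11 + 2) + 46)*(-222 + 205) = (0*(-9) + 46)*(-17) = (0 + 46)*(-17) = 46*(-17) = -782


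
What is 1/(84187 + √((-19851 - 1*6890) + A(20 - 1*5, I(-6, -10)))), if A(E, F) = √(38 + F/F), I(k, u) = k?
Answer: 1/(84187 + I*√(26741 - √39)) ≈ 1.1878e-5 - 2.307e-8*I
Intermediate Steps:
A(E, F) = √39 (A(E, F) = √(38 + 1) = √39)
1/(84187 + √((-19851 - 1*6890) + A(20 - 1*5, I(-6, -10)))) = 1/(84187 + √((-19851 - 1*6890) + √39)) = 1/(84187 + √((-19851 - 6890) + √39)) = 1/(84187 + √(-26741 + √39))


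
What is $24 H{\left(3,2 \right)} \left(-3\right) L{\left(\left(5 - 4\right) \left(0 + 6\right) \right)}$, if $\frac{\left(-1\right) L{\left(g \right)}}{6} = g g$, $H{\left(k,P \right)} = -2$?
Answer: $-31104$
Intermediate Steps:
$L{\left(g \right)} = - 6 g^{2}$ ($L{\left(g \right)} = - 6 g g = - 6 g^{2}$)
$24 H{\left(3,2 \right)} \left(-3\right) L{\left(\left(5 - 4\right) \left(0 + 6\right) \right)} = 24 \left(-2\right) \left(-3\right) \left(- 6 \left(\left(5 - 4\right) \left(0 + 6\right)\right)^{2}\right) = \left(-48\right) \left(-3\right) \left(- 6 \left(1 \cdot 6\right)^{2}\right) = 144 \left(- 6 \cdot 6^{2}\right) = 144 \left(\left(-6\right) 36\right) = 144 \left(-216\right) = -31104$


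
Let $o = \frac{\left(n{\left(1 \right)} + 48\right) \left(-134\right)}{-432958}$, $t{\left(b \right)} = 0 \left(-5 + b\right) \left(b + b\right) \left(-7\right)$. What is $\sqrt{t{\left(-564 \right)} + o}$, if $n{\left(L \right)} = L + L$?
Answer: $\frac{5 \sqrt{29008186}}{216479} \approx 0.1244$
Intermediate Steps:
$n{\left(L \right)} = 2 L$
$t{\left(b \right)} = 0$ ($t{\left(b \right)} = 0 \left(-5 + b\right) 2 b \left(-7\right) = 0 \cdot 2 b \left(-5 + b\right) \left(-7\right) = 0 \left(-7\right) = 0$)
$o = \frac{3350}{216479}$ ($o = \frac{\left(2 \cdot 1 + 48\right) \left(-134\right)}{-432958} = \left(2 + 48\right) \left(-134\right) \left(- \frac{1}{432958}\right) = 50 \left(-134\right) \left(- \frac{1}{432958}\right) = \left(-6700\right) \left(- \frac{1}{432958}\right) = \frac{3350}{216479} \approx 0.015475$)
$\sqrt{t{\left(-564 \right)} + o} = \sqrt{0 + \frac{3350}{216479}} = \sqrt{\frac{3350}{216479}} = \frac{5 \sqrt{29008186}}{216479}$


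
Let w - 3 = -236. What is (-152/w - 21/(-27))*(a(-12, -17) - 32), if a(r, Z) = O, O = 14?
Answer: -5998/233 ≈ -25.742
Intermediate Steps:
w = -233 (w = 3 - 236 = -233)
a(r, Z) = 14
(-152/w - 21/(-27))*(a(-12, -17) - 32) = (-152/(-233) - 21/(-27))*(14 - 32) = (-152*(-1/233) - 21*(-1/27))*(-18) = (152/233 + 7/9)*(-18) = (2999/2097)*(-18) = -5998/233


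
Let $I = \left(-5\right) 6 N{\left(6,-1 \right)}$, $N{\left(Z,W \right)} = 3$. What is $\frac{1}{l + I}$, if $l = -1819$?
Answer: $- \frac{1}{1909} \approx -0.00052383$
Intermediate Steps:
$I = -90$ ($I = \left(-5\right) 6 \cdot 3 = \left(-30\right) 3 = -90$)
$\frac{1}{l + I} = \frac{1}{-1819 - 90} = \frac{1}{-1909} = - \frac{1}{1909}$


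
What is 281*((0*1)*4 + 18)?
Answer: 5058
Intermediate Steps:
281*((0*1)*4 + 18) = 281*(0*4 + 18) = 281*(0 + 18) = 281*18 = 5058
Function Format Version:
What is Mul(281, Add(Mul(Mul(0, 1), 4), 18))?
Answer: 5058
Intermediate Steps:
Mul(281, Add(Mul(Mul(0, 1), 4), 18)) = Mul(281, Add(Mul(0, 4), 18)) = Mul(281, Add(0, 18)) = Mul(281, 18) = 5058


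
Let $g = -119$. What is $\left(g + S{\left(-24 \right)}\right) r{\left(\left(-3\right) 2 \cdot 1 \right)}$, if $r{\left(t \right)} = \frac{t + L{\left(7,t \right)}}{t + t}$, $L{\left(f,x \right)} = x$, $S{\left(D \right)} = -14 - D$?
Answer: $-109$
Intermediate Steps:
$r{\left(t \right)} = 1$ ($r{\left(t \right)} = \frac{t + t}{t + t} = \frac{2 t}{2 t} = 2 t \frac{1}{2 t} = 1$)
$\left(g + S{\left(-24 \right)}\right) r{\left(\left(-3\right) 2 \cdot 1 \right)} = \left(-119 - -10\right) 1 = \left(-119 + \left(-14 + 24\right)\right) 1 = \left(-119 + 10\right) 1 = \left(-109\right) 1 = -109$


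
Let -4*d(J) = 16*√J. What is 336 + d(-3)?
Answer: 336 - 4*I*√3 ≈ 336.0 - 6.9282*I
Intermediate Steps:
d(J) = -4*√J
336 + d(-3) = 336 - 4*I*√3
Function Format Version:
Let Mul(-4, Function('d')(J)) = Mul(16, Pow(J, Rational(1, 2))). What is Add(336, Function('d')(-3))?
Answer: Add(336, Mul(-4, I, Pow(3, Rational(1, 2)))) ≈ Add(336.00, Mul(-6.9282, I))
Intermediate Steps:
Function('d')(J) = Mul(-4, Pow(J, Rational(1, 2))) (Function('d')(J) = Mul(Rational(-1, 4), Mul(16, Pow(J, Rational(1, 2)))) = Mul(-4, Pow(J, Rational(1, 2))))
Add(336, Function('d')(-3)) = Add(336, Mul(-4, Pow(-3, Rational(1, 2)))) = Add(336, Mul(-4, Mul(I, Pow(3, Rational(1, 2))))) = Add(336, Mul(-4, I, Pow(3, Rational(1, 2))))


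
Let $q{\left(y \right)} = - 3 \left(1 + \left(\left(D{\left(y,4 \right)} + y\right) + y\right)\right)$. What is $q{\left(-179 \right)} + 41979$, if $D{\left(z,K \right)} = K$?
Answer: $43038$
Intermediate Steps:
$q{\left(y \right)} = -15 - 6 y$ ($q{\left(y \right)} = - 3 \left(1 + \left(\left(4 + y\right) + y\right)\right) = - 3 \left(1 + \left(4 + 2 y\right)\right) = - 3 \left(5 + 2 y\right) = -15 - 6 y$)
$q{\left(-179 \right)} + 41979 = \left(-15 - -1074\right) + 41979 = \left(-15 + 1074\right) + 41979 = 1059 + 41979 = 43038$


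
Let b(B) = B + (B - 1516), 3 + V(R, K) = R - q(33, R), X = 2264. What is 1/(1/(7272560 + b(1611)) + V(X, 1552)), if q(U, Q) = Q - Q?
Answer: 7274266/16447115427 ≈ 0.00044228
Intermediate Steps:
q(U, Q) = 0
V(R, K) = -3 + R (V(R, K) = -3 + (R - 1*0) = -3 + (R + 0) = -3 + R)
b(B) = -1516 + 2*B (b(B) = B + (-1516 + B) = -1516 + 2*B)
1/(1/(7272560 + b(1611)) + V(X, 1552)) = 1/(1/(7272560 + (-1516 + 2*1611)) + (-3 + 2264)) = 1/(1/(7272560 + (-1516 + 3222)) + 2261) = 1/(1/(7272560 + 1706) + 2261) = 1/(1/7274266 + 2261) = 1/(16447115427/7274266) = 7274266/16447115427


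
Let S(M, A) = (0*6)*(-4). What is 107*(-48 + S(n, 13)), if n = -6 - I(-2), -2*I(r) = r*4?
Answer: -5136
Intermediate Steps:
I(r) = -2*r (I(r) = -r*4/2 = -2*r)
n = -10 (n = -6 - (-2)*(-2) = -6 - 1*4 = -6 - 4 = -10)
S(M, A) = 0 (S(M, A) = 0*(-4) = 0)
107*(-48 + S(n, 13)) = 107*(-48 + 0) = 107*(-48) = -5136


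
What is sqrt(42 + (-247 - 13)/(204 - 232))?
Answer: sqrt(2513)/7 ≈ 7.1614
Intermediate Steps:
sqrt(42 + (-247 - 13)/(204 - 232)) = sqrt(42 - 260/(-28)) = sqrt(42 - 260*(-1/28)) = sqrt(42 + 65/7) = sqrt(359/7) = sqrt(2513)/7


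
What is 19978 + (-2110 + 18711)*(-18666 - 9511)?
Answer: -467746399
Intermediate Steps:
19978 + (-2110 + 18711)*(-18666 - 9511) = 19978 + 16601*(-28177) = 19978 - 467766377 = -467746399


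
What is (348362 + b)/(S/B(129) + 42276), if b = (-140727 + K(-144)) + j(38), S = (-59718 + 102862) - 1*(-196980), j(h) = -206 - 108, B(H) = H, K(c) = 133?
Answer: 13380783/2846864 ≈ 4.7002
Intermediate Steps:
j(h) = -314
S = 240124 (S = 43144 + 196980 = 240124)
b = -140908 (b = (-140727 + 133) - 314 = -140594 - 314 = -140908)
(348362 + b)/(S/B(129) + 42276) = (348362 - 140908)/(240124/129 + 42276) = 207454/(240124*(1/129) + 42276) = 207454/(240124/129 + 42276) = 207454/(5693728/129) = 207454*(129/5693728) = 13380783/2846864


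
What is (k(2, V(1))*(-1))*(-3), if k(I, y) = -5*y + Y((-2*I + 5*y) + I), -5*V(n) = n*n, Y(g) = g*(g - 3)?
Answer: 57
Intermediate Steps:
Y(g) = g*(-3 + g)
V(n) = -n**2/5 (V(n) = -n*n/5 = -n**2/5)
k(I, y) = -5*y + (-I + 5*y)*(-3 - I + 5*y) (k(I, y) = -5*y + ((-2*I + 5*y) + I)*(-3 + ((-2*I + 5*y) + I)) = -5*y + (-I + 5*y)*(-3 + (-I + 5*y)) = -5*y + (-I + 5*y)*(-3 - I + 5*y))
(k(2, V(1))*(-1))*(-3) = ((-(-1)*1**2 + (2 - (-1)*1**2)*(3 + 2 - (-1)*1**2))*(-1))*(-3) = ((-(-1) + (2 - (-1))*(3 + 2 - (-1)))*(-1))*(-3) = ((-5*(-1/5) + (2 - 5*(-1/5))*(3 + 2 - 5*(-1/5)))*(-1))*(-3) = ((1 + (2 + 1)*(3 + 2 + 1))*(-1))*(-3) = ((1 + 3*6)*(-1))*(-3) = ((1 + 18)*(-1))*(-3) = (19*(-1))*(-3) = -19*(-3) = 57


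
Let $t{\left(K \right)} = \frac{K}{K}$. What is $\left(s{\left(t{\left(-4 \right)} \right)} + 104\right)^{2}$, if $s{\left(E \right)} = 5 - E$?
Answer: $11664$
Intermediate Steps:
$t{\left(K \right)} = 1$
$\left(s{\left(t{\left(-4 \right)} \right)} + 104\right)^{2} = \left(\left(5 - 1\right) + 104\right)^{2} = \left(4 + 104\right)^{2} = 108^{2} = 11664$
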